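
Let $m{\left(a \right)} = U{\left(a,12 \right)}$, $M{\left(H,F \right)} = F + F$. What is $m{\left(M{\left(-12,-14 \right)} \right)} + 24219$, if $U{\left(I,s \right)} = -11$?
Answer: $24208$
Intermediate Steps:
$M{\left(H,F \right)} = 2 F$
$m{\left(a \right)} = -11$
$m{\left(M{\left(-12,-14 \right)} \right)} + 24219 = -11 + 24219 = 24208$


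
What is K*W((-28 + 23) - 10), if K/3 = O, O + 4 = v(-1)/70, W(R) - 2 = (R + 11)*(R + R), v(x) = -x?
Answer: -51057/35 ≈ -1458.8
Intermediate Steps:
W(R) = 2 + 2*R*(11 + R) (W(R) = 2 + (R + 11)*(R + R) = 2 + (11 + R)*(2*R) = 2 + 2*R*(11 + R))
O = -279/70 (O = -4 - 1*(-1)/70 = -4 + 1*(1/70) = -4 + 1/70 = -279/70 ≈ -3.9857)
K = -837/70 (K = 3*(-279/70) = -837/70 ≈ -11.957)
K*W((-28 + 23) - 10) = -837*(2 + 2*((-28 + 23) - 10)² + 22*((-28 + 23) - 10))/70 = -837*(2 + 2*(-5 - 10)² + 22*(-5 - 10))/70 = -837*(2 + 2*(-15)² + 22*(-15))/70 = -837*(2 + 2*225 - 330)/70 = -837*(2 + 450 - 330)/70 = -837/70*122 = -51057/35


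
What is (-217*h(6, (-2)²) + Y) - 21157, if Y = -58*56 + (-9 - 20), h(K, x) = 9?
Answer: -26387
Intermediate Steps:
Y = -3277 (Y = -3248 - 29 = -3277)
(-217*h(6, (-2)²) + Y) - 21157 = (-217*9 - 3277) - 21157 = (-1953 - 3277) - 21157 = -5230 - 21157 = -26387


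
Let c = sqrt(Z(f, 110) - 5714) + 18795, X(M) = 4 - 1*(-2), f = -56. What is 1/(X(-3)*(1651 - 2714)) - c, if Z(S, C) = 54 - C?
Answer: -119874511/6378 - I*sqrt(5770) ≈ -18795.0 - 75.961*I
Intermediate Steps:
X(M) = 6 (X(M) = 4 + 2 = 6)
c = 18795 + I*sqrt(5770) (c = sqrt((54 - 1*110) - 5714) + 18795 = sqrt((54 - 110) - 5714) + 18795 = sqrt(-56 - 5714) + 18795 = sqrt(-5770) + 18795 = I*sqrt(5770) + 18795 = 18795 + I*sqrt(5770) ≈ 18795.0 + 75.961*I)
1/(X(-3)*(1651 - 2714)) - c = 1/(6*(1651 - 2714)) - (18795 + I*sqrt(5770)) = 1/(6*(-1063)) + (-18795 - I*sqrt(5770)) = 1/(-6378) + (-18795 - I*sqrt(5770)) = -1/6378 + (-18795 - I*sqrt(5770)) = -119874511/6378 - I*sqrt(5770)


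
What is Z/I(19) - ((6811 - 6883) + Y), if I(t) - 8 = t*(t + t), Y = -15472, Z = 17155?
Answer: 31135/2 ≈ 15568.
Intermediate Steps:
I(t) = 8 + 2*t² (I(t) = 8 + t*(t + t) = 8 + t*(2*t) = 8 + 2*t²)
Z/I(19) - ((6811 - 6883) + Y) = 17155/(8 + 2*19²) - ((6811 - 6883) - 15472) = 17155/(8 + 2*361) - (-72 - 15472) = 17155/(8 + 722) - 1*(-15544) = 17155/730 + 15544 = 17155*(1/730) + 15544 = 47/2 + 15544 = 31135/2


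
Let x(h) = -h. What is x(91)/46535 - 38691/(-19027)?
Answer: 1798754228/885421445 ≈ 2.0315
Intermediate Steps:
x(91)/46535 - 38691/(-19027) = -1*91/46535 - 38691/(-19027) = -91*1/46535 - 38691*(-1/19027) = -91/46535 + 38691/19027 = 1798754228/885421445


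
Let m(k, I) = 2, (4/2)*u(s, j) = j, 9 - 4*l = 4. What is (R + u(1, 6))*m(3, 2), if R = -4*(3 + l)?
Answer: -28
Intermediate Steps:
l = 5/4 (l = 9/4 - ¼*4 = 9/4 - 1 = 5/4 ≈ 1.2500)
u(s, j) = j/2
R = -17 (R = -4*(3 + 5/4) = -4*17/4 = -17)
(R + u(1, 6))*m(3, 2) = (-17 + (½)*6)*2 = (-17 + 3)*2 = -14*2 = -28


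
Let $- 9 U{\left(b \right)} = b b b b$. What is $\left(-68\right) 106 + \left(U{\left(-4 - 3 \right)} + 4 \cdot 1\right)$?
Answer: $- \frac{67237}{9} \approx -7470.8$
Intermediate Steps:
$U{\left(b \right)} = - \frac{b^{4}}{9}$ ($U{\left(b \right)} = - \frac{b b b b}{9} = - \frac{b^{2} b^{2}}{9} = - \frac{b^{4}}{9}$)
$\left(-68\right) 106 + \left(U{\left(-4 - 3 \right)} + 4 \cdot 1\right) = \left(-68\right) 106 + \left(- \frac{\left(-4 - 3\right)^{4}}{9} + 4 \cdot 1\right) = -7208 + \left(- \frac{\left(-4 - 3\right)^{4}}{9} + 4\right) = -7208 + \left(- \frac{\left(-7\right)^{4}}{9} + 4\right) = -7208 + \left(\left(- \frac{1}{9}\right) 2401 + 4\right) = -7208 + \left(- \frac{2401}{9} + 4\right) = -7208 - \frac{2365}{9} = - \frac{67237}{9}$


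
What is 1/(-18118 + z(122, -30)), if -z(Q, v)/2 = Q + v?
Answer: -1/18302 ≈ -5.4639e-5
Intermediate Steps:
z(Q, v) = -2*Q - 2*v (z(Q, v) = -2*(Q + v) = -2*Q - 2*v)
1/(-18118 + z(122, -30)) = 1/(-18118 + (-2*122 - 2*(-30))) = 1/(-18118 + (-244 + 60)) = 1/(-18118 - 184) = 1/(-18302) = -1/18302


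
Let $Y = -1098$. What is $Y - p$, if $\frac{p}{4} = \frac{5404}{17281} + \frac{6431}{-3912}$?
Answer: $- \frac{18467104501}{16900818} \approx -1092.7$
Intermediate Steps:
$p = - \frac{89993663}{16900818}$ ($p = 4 \left(\frac{5404}{17281} + \frac{6431}{-3912}\right) = 4 \left(5404 \cdot \frac{1}{17281} + 6431 \left(- \frac{1}{3912}\right)\right) = 4 \left(\frac{5404}{17281} - \frac{6431}{3912}\right) = 4 \left(- \frac{89993663}{67603272}\right) = - \frac{89993663}{16900818} \approx -5.3248$)
$Y - p = -1098 - - \frac{89993663}{16900818} = -1098 + \frac{89993663}{16900818} = - \frac{18467104501}{16900818}$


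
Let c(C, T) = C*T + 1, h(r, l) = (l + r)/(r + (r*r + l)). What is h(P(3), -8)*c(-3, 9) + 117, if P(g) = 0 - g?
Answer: -26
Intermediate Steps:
P(g) = -g
h(r, l) = (l + r)/(l + r + r²) (h(r, l) = (l + r)/(r + (r² + l)) = (l + r)/(r + (l + r²)) = (l + r)/(l + r + r²))
c(C, T) = 1 + C*T
h(P(3), -8)*c(-3, 9) + 117 = ((-8 - 1*3)/(-8 - 1*3 + (-1*3)²))*(1 - 3*9) + 117 = ((-8 - 3)/(-8 - 3 + (-3)²))*(1 - 27) + 117 = (-11/(-8 - 3 + 9))*(-26) + 117 = (-11/(-2))*(-26) + 117 = -½*(-11)*(-26) + 117 = (11/2)*(-26) + 117 = -143 + 117 = -26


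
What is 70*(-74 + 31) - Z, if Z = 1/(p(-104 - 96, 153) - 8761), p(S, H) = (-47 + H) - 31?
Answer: -26144859/8686 ≈ -3010.0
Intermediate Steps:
p(S, H) = -78 + H
Z = -1/8686 (Z = 1/((-78 + 153) - 8761) = 1/(75 - 8761) = 1/(-8686) = -1/8686 ≈ -0.00011513)
70*(-74 + 31) - Z = 70*(-74 + 31) - 1*(-1/8686) = 70*(-43) + 1/8686 = -3010 + 1/8686 = -26144859/8686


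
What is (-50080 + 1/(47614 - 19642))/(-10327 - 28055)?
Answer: 1400837759/1073621304 ≈ 1.3048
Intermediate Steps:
(-50080 + 1/(47614 - 19642))/(-10327 - 28055) = (-50080 + 1/27972)/(-38382) = (-50080 + 1/27972)*(-1/38382) = -1400837759/27972*(-1/38382) = 1400837759/1073621304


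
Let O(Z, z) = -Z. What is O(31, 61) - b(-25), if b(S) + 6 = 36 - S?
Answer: -86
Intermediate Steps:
b(S) = 30 - S (b(S) = -6 + (36 - S) = 30 - S)
O(31, 61) - b(-25) = -1*31 - (30 - 1*(-25)) = -31 - (30 + 25) = -31 - 1*55 = -31 - 55 = -86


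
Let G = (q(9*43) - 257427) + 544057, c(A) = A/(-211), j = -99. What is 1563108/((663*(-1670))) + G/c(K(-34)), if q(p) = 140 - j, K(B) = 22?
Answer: -1015435544951/369070 ≈ -2.7513e+6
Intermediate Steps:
c(A) = -A/211 (c(A) = A*(-1/211) = -A/211)
q(p) = 239 (q(p) = 140 - 1*(-99) = 140 + 99 = 239)
G = 286869 (G = (239 - 257427) + 544057 = -257188 + 544057 = 286869)
1563108/((663*(-1670))) + G/c(K(-34)) = 1563108/((663*(-1670))) + 286869/((-1/211*22)) = 1563108/(-1107210) + 286869/(-22/211) = 1563108*(-1/1107210) + 286869*(-211/22) = -260518/184535 - 5502669/2 = -1015435544951/369070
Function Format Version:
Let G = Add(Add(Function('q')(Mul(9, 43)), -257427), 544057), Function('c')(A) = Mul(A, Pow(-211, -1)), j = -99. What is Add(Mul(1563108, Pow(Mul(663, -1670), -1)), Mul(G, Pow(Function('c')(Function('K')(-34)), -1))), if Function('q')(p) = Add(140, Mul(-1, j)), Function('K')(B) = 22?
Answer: Rational(-1015435544951, 369070) ≈ -2.7513e+6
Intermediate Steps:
Function('c')(A) = Mul(Rational(-1, 211), A) (Function('c')(A) = Mul(A, Rational(-1, 211)) = Mul(Rational(-1, 211), A))
Function('q')(p) = 239 (Function('q')(p) = Add(140, Mul(-1, -99)) = Add(140, 99) = 239)
G = 286869 (G = Add(Add(239, -257427), 544057) = Add(-257188, 544057) = 286869)
Add(Mul(1563108, Pow(Mul(663, -1670), -1)), Mul(G, Pow(Function('c')(Function('K')(-34)), -1))) = Add(Mul(1563108, Pow(Mul(663, -1670), -1)), Mul(286869, Pow(Mul(Rational(-1, 211), 22), -1))) = Add(Mul(1563108, Pow(-1107210, -1)), Mul(286869, Pow(Rational(-22, 211), -1))) = Add(Mul(1563108, Rational(-1, 1107210)), Mul(286869, Rational(-211, 22))) = Add(Rational(-260518, 184535), Rational(-5502669, 2)) = Rational(-1015435544951, 369070)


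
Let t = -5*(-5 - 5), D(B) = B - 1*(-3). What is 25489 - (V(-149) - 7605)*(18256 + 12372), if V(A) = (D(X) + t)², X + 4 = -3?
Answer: 168142581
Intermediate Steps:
X = -7 (X = -4 - 3 = -7)
D(B) = 3 + B (D(B) = B + 3 = 3 + B)
t = 50 (t = -5*(-10) = 50)
V(A) = 2116 (V(A) = ((3 - 7) + 50)² = (-4 + 50)² = 46² = 2116)
25489 - (V(-149) - 7605)*(18256 + 12372) = 25489 - (2116 - 7605)*(18256 + 12372) = 25489 - (-5489)*30628 = 25489 - 1*(-168117092) = 25489 + 168117092 = 168142581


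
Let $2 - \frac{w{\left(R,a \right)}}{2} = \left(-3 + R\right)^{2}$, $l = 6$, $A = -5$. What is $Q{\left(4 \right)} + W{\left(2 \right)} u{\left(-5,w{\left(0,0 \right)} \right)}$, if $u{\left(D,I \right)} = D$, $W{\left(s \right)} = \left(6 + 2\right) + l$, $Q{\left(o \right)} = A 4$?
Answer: $-90$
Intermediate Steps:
$w{\left(R,a \right)} = 4 - 2 \left(-3 + R\right)^{2}$
$Q{\left(o \right)} = -20$ ($Q{\left(o \right)} = \left(-5\right) 4 = -20$)
$W{\left(s \right)} = 14$ ($W{\left(s \right)} = \left(6 + 2\right) + 6 = 8 + 6 = 14$)
$Q{\left(4 \right)} + W{\left(2 \right)} u{\left(-5,w{\left(0,0 \right)} \right)} = -20 + 14 \left(-5\right) = -20 - 70 = -90$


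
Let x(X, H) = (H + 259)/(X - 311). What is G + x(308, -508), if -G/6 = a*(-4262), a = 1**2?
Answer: 25655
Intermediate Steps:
a = 1
x(X, H) = (259 + H)/(-311 + X)
G = 25572 (G = -6*(-4262) = 25572)
G + x(308, -508) = 25572 + (259 - 508)/(-311 + 308) = 25572 - 249/(-3) = 25572 - 1/3*(-249) = 25572 + 83 = 25655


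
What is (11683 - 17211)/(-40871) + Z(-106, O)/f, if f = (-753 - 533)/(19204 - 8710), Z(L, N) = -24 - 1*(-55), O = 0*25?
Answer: -6644399743/26280053 ≈ -252.83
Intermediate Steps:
O = 0
Z(L, N) = 31 (Z(L, N) = -24 + 55 = 31)
f = -643/5247 (f = -1286/10494 = -1286*1/10494 = -643/5247 ≈ -0.12255)
(11683 - 17211)/(-40871) + Z(-106, O)/f = (11683 - 17211)/(-40871) + 31/(-643/5247) = -5528*(-1/40871) + 31*(-5247/643) = 5528/40871 - 162657/643 = -6644399743/26280053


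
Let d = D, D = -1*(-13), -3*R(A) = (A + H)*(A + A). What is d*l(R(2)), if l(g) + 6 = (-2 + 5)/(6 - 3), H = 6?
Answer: -65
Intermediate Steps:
R(A) = -2*A*(6 + A)/3 (R(A) = -(A + 6)*(A + A)/3 = -(6 + A)*2*A/3 = -2*A*(6 + A)/3)
D = 13
d = 13
l(g) = -5 (l(g) = -6 + (-2 + 5)/(6 - 3) = -6 + 3/3 = -6 + 3*(⅓) = -6 + 1 = -5)
d*l(R(2)) = 13*(-5) = -65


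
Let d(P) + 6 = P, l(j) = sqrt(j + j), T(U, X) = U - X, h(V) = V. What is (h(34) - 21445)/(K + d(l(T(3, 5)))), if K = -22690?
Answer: 121486014/128777105 + 21411*I/257554210 ≈ 0.94338 + 8.3132e-5*I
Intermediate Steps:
l(j) = sqrt(2)*sqrt(j) (l(j) = sqrt(2*j) = sqrt(2)*sqrt(j))
d(P) = -6 + P
(h(34) - 21445)/(K + d(l(T(3, 5)))) = (34 - 21445)/(-22690 + (-6 + sqrt(2)*sqrt(3 - 1*5))) = -21411/(-22690 + (-6 + sqrt(2)*sqrt(3 - 5))) = -21411/(-22690 + (-6 + sqrt(2)*sqrt(-2))) = -21411/(-22690 + (-6 + sqrt(2)*(I*sqrt(2)))) = -21411/(-22690 + (-6 + 2*I)) = -21411*(-22696 - 2*I)/515108420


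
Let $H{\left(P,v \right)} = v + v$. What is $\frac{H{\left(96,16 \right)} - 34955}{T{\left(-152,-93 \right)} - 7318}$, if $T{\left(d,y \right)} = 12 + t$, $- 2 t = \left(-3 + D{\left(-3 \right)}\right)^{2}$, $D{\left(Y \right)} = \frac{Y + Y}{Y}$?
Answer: $\frac{23282}{4871} \approx 4.7797$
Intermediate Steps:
$D{\left(Y \right)} = 2$ ($D{\left(Y \right)} = \frac{2 Y}{Y} = 2$)
$t = - \frac{1}{2}$ ($t = - \frac{\left(-3 + 2\right)^{2}}{2} = - \frac{\left(-1\right)^{2}}{2} = \left(- \frac{1}{2}\right) 1 = - \frac{1}{2} \approx -0.5$)
$H{\left(P,v \right)} = 2 v$
$T{\left(d,y \right)} = \frac{23}{2}$ ($T{\left(d,y \right)} = 12 - \frac{1}{2} = \frac{23}{2}$)
$\frac{H{\left(96,16 \right)} - 34955}{T{\left(-152,-93 \right)} - 7318} = \frac{2 \cdot 16 - 34955}{\frac{23}{2} - 7318} = \frac{32 - 34955}{- \frac{14613}{2}} = \left(-34923\right) \left(- \frac{2}{14613}\right) = \frac{23282}{4871}$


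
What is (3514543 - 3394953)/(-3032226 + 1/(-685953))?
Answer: -82033119270/2079964521379 ≈ -0.039440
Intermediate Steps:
(3514543 - 3394953)/(-3032226 + 1/(-685953)) = 119590/(-3032226 - 1/685953) = 119590/(-2079964521379/685953) = 119590*(-685953/2079964521379) = -82033119270/2079964521379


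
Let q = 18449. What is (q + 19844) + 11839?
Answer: 50132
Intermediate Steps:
(q + 19844) + 11839 = (18449 + 19844) + 11839 = 38293 + 11839 = 50132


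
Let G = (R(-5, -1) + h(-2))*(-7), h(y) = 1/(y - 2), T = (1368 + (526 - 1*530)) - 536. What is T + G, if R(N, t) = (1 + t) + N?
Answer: 3459/4 ≈ 864.75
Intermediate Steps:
R(N, t) = 1 + N + t
T = 828 (T = (1368 + (526 - 530)) - 536 = (1368 - 4) - 536 = 1364 - 536 = 828)
h(y) = 1/(-2 + y)
G = 147/4 (G = ((1 - 5 - 1) + 1/(-2 - 2))*(-7) = (-5 + 1/(-4))*(-7) = (-5 - ¼)*(-7) = -21/4*(-7) = 147/4 ≈ 36.750)
T + G = 828 + 147/4 = 3459/4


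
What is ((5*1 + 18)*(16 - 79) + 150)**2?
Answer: 1687401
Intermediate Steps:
((5*1 + 18)*(16 - 79) + 150)**2 = ((5 + 18)*(-63) + 150)**2 = (23*(-63) + 150)**2 = (-1449 + 150)**2 = (-1299)**2 = 1687401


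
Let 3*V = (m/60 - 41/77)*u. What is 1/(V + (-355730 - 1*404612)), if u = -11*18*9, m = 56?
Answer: -35/26620304 ≈ -1.3148e-6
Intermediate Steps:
u = -1782 (u = -198*9 = -1782)
V = -8334/35 (V = ((56/60 - 41/77)*(-1782))/3 = ((56*(1/60) - 41*1/77)*(-1782))/3 = ((14/15 - 41/77)*(-1782))/3 = ((463/1155)*(-1782))/3 = (⅓)*(-25002/35) = -8334/35 ≈ -238.11)
1/(V + (-355730 - 1*404612)) = 1/(-8334/35 + (-355730 - 1*404612)) = 1/(-8334/35 + (-355730 - 404612)) = 1/(-8334/35 - 760342) = 1/(-26620304/35) = -35/26620304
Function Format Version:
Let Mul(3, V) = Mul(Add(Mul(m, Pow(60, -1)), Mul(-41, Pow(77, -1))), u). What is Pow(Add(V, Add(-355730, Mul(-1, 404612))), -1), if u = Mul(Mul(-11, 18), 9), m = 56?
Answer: Rational(-35, 26620304) ≈ -1.3148e-6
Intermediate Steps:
u = -1782 (u = Mul(-198, 9) = -1782)
V = Rational(-8334, 35) (V = Mul(Rational(1, 3), Mul(Add(Mul(56, Pow(60, -1)), Mul(-41, Pow(77, -1))), -1782)) = Mul(Rational(1, 3), Mul(Add(Mul(56, Rational(1, 60)), Mul(-41, Rational(1, 77))), -1782)) = Mul(Rational(1, 3), Mul(Add(Rational(14, 15), Rational(-41, 77)), -1782)) = Mul(Rational(1, 3), Mul(Rational(463, 1155), -1782)) = Mul(Rational(1, 3), Rational(-25002, 35)) = Rational(-8334, 35) ≈ -238.11)
Pow(Add(V, Add(-355730, Mul(-1, 404612))), -1) = Pow(Add(Rational(-8334, 35), Add(-355730, Mul(-1, 404612))), -1) = Pow(Add(Rational(-8334, 35), Add(-355730, -404612)), -1) = Pow(Add(Rational(-8334, 35), -760342), -1) = Pow(Rational(-26620304, 35), -1) = Rational(-35, 26620304)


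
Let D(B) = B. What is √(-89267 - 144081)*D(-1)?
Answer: -2*I*√58337 ≈ -483.06*I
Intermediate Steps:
√(-89267 - 144081)*D(-1) = √(-89267 - 144081)*(-1) = √(-233348)*(-1) = (2*I*√58337)*(-1) = -2*I*√58337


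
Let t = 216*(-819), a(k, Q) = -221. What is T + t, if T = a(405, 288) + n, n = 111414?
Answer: -65711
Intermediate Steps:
T = 111193 (T = -221 + 111414 = 111193)
t = -176904
T + t = 111193 - 176904 = -65711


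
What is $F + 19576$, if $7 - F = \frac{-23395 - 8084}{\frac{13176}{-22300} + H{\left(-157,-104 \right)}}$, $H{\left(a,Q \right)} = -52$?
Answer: $\frac{5566122677}{293194} \approx 18984.0$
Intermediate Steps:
$F = - \frac{173443067}{293194}$ ($F = 7 - \frac{-23395 - 8084}{\frac{13176}{-22300} - 52} = 7 - - \frac{31479}{13176 \left(- \frac{1}{22300}\right) - 52} = 7 - - \frac{31479}{- \frac{3294}{5575} - 52} = 7 - - \frac{31479}{- \frac{293194}{5575}} = 7 - \left(-31479\right) \left(- \frac{5575}{293194}\right) = 7 - \frac{175495425}{293194} = - \frac{173443067}{293194} \approx -591.56$)
$F + 19576 = - \frac{173443067}{293194} + 19576 = \frac{5566122677}{293194}$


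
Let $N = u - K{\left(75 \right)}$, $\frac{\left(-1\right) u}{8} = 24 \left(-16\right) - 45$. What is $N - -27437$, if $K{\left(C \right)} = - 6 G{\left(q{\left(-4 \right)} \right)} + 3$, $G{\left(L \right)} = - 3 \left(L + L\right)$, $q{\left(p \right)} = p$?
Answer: $31010$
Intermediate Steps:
$G{\left(L \right)} = - 6 L$ ($G{\left(L \right)} = - 3 \cdot 2 L = - 6 L$)
$K{\left(C \right)} = -141$ ($K{\left(C \right)} = - 6 \left(\left(-6\right) \left(-4\right)\right) + 3 = \left(-6\right) 24 + 3 = -144 + 3 = -141$)
$u = 3432$ ($u = - 8 \left(24 \left(-16\right) - 45\right) = - 8 \left(-384 - 45\right) = \left(-8\right) \left(-429\right) = 3432$)
$N = 3573$ ($N = 3432 - -141 = 3432 + 141 = 3573$)
$N - -27437 = 3573 - -27437 = 3573 + 27437 = 31010$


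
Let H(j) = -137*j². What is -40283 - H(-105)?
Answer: 1470142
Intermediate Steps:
-40283 - H(-105) = -40283 - (-137)*(-105)² = -40283 - (-137)*11025 = -40283 - 1*(-1510425) = -40283 + 1510425 = 1470142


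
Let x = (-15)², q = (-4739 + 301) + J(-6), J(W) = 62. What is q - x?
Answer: -4601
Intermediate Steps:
q = -4376 (q = (-4739 + 301) + 62 = -4438 + 62 = -4376)
x = 225
q - x = -4376 - 1*225 = -4376 - 225 = -4601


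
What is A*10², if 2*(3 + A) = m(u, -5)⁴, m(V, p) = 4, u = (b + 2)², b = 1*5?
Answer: 12500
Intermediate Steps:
b = 5
u = 49 (u = (5 + 2)² = 7² = 49)
A = 125 (A = -3 + (½)*4⁴ = -3 + (½)*256 = -3 + 128 = 125)
A*10² = 125*10² = 125*100 = 12500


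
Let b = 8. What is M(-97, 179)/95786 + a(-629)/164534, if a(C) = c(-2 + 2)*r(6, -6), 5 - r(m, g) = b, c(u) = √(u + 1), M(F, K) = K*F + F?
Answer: -1436525499/7880026862 ≈ -0.18230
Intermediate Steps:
M(F, K) = F + F*K (M(F, K) = F*K + F = F + F*K)
c(u) = √(1 + u)
r(m, g) = -3 (r(m, g) = 5 - 1*8 = 5 - 8 = -3)
a(C) = -3 (a(C) = √(1 + (-2 + 2))*(-3) = √(1 + 0)*(-3) = √1*(-3) = 1*(-3) = -3)
M(-97, 179)/95786 + a(-629)/164534 = -97*(1 + 179)/95786 - 3/164534 = -97*180*(1/95786) - 3*1/164534 = -17460*1/95786 - 3/164534 = -8730/47893 - 3/164534 = -1436525499/7880026862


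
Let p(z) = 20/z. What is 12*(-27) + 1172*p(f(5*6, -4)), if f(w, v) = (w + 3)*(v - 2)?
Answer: -43796/99 ≈ -442.38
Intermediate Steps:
f(w, v) = (-2 + v)*(3 + w) (f(w, v) = (3 + w)*(-2 + v) = (-2 + v)*(3 + w))
12*(-27) + 1172*p(f(5*6, -4)) = 12*(-27) + 1172*(20/(-6 - 10*6 + 3*(-4) - 20*6)) = -324 + 1172*(20/(-6 - 2*30 - 12 - 4*30)) = -324 + 1172*(20/(-6 - 60 - 12 - 120)) = -324 + 1172*(20/(-198)) = -324 + 1172*(20*(-1/198)) = -324 + 1172*(-10/99) = -324 - 11720/99 = -43796/99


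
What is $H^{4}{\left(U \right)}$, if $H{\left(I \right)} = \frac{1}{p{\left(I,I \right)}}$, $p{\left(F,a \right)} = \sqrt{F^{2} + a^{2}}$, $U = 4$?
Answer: $\frac{1}{1024} \approx 0.00097656$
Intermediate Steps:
$H{\left(I \right)} = \frac{\sqrt{2}}{2 \sqrt{I^{2}}}$ ($H{\left(I \right)} = \frac{1}{\sqrt{I^{2} + I^{2}}} = \frac{1}{\sqrt{2 I^{2}}} = \frac{1}{\sqrt{2} \sqrt{I^{2}}} = \frac{\sqrt{2}}{2 \sqrt{I^{2}}}$)
$H^{4}{\left(U \right)} = \left(\frac{\sqrt{2}}{2 \cdot 4}\right)^{4} = \left(\frac{1}{2} \sqrt{2} \cdot \frac{1}{4}\right)^{4} = \left(\frac{\sqrt{2}}{8}\right)^{4} = \frac{1}{1024}$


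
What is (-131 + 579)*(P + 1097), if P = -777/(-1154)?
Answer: 283744160/577 ≈ 4.9176e+5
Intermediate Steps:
P = 777/1154 (P = -777*(-1/1154) = 777/1154 ≈ 0.67331)
(-131 + 579)*(P + 1097) = (-131 + 579)*(777/1154 + 1097) = 448*(1266715/1154) = 283744160/577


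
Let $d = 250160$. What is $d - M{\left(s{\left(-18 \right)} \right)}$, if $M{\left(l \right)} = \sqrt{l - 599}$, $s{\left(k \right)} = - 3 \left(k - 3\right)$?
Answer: $250160 - 2 i \sqrt{134} \approx 2.5016 \cdot 10^{5} - 23.152 i$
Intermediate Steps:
$s{\left(k \right)} = 9 - 3 k$ ($s{\left(k \right)} = - 3 \left(-3 + k\right) = 9 - 3 k$)
$M{\left(l \right)} = \sqrt{-599 + l}$
$d - M{\left(s{\left(-18 \right)} \right)} = 250160 - \sqrt{-599 + \left(9 - -54\right)} = 250160 - \sqrt{-599 + \left(9 + 54\right)} = 250160 - \sqrt{-599 + 63} = 250160 - \sqrt{-536} = 250160 - 2 i \sqrt{134}$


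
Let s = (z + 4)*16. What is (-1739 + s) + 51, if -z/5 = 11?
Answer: -2504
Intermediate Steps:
z = -55 (z = -5*11 = -55)
s = -816 (s = (-55 + 4)*16 = -51*16 = -816)
(-1739 + s) + 51 = (-1739 - 816) + 51 = -2555 + 51 = -2504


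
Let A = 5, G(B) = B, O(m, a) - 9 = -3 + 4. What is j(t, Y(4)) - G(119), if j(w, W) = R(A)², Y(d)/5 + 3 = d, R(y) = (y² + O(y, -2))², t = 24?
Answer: 1500506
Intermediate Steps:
O(m, a) = 10 (O(m, a) = 9 + (-3 + 4) = 9 + 1 = 10)
R(y) = (10 + y²)² (R(y) = (y² + 10)² = (10 + y²)²)
Y(d) = -15 + 5*d
j(w, W) = 1500625 (j(w, W) = ((10 + 5²)²)² = ((10 + 25)²)² = (35²)² = 1225² = 1500625)
j(t, Y(4)) - G(119) = 1500625 - 1*119 = 1500625 - 119 = 1500506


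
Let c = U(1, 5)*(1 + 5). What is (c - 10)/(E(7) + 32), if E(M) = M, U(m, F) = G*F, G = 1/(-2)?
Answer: -25/39 ≈ -0.64103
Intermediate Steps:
G = -1/2 ≈ -0.50000
U(m, F) = -F/2
c = -15 (c = (-1/2*5)*(1 + 5) = -5/2*6 = -15)
(c - 10)/(E(7) + 32) = (-15 - 10)/(7 + 32) = -25/39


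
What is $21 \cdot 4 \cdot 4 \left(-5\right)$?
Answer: $-1680$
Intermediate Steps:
$21 \cdot 4 \cdot 4 \left(-5\right) = 21 \cdot 16 \left(-5\right) = 21 \left(-80\right) = -1680$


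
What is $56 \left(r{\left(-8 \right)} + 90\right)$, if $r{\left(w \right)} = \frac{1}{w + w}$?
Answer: $\frac{10073}{2} \approx 5036.5$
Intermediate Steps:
$r{\left(w \right)} = \frac{1}{2 w}$
$56 \left(r{\left(-8 \right)} + 90\right) = 56 \left(\frac{1}{2 \left(-8\right)} + 90\right) = 56 \left(\frac{1}{2} \left(- \frac{1}{8}\right) + 90\right) = 56 \left(- \frac{1}{16} + 90\right) = 56 \cdot \frac{1439}{16} = \frac{10073}{2}$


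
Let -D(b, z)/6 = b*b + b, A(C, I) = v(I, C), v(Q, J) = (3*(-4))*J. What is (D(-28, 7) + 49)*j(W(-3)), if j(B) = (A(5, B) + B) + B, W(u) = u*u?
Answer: 188454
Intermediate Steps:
W(u) = u²
v(Q, J) = -12*J
A(C, I) = -12*C
j(B) = -60 + 2*B (j(B) = (-12*5 + B) + B = (-60 + B) + B = -60 + 2*B)
D(b, z) = -6*b - 6*b² (D(b, z) = -6*(b*b + b) = -6*(b² + b) = -6*(b + b²) = -6*b - 6*b²)
(D(-28, 7) + 49)*j(W(-3)) = (-6*(-28)*(1 - 28) + 49)*(-60 + 2*(-3)²) = (-6*(-28)*(-27) + 49)*(-60 + 2*9) = (-4536 + 49)*(-60 + 18) = -4487*(-42) = 188454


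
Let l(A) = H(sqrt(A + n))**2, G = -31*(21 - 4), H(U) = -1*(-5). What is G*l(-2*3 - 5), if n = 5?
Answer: -13175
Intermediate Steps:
H(U) = 5
G = -527 (G = -31*17 = -527)
l(A) = 25 (l(A) = 5**2 = 25)
G*l(-2*3 - 5) = -527*25 = -13175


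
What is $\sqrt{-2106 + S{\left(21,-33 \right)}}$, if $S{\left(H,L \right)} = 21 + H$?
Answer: $4 i \sqrt{129} \approx 45.431 i$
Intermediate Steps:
$\sqrt{-2106 + S{\left(21,-33 \right)}} = \sqrt{-2106 + \left(21 + 21\right)} = \sqrt{-2106 + 42} = \sqrt{-2064} = 4 i \sqrt{129}$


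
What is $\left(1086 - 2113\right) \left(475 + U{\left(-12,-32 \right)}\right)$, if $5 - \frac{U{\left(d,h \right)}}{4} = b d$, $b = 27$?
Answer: $-1839357$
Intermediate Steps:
$U{\left(d,h \right)} = 20 - 108 d$ ($U{\left(d,h \right)} = 20 - 4 \cdot 27 d = 20 - 108 d$)
$\left(1086 - 2113\right) \left(475 + U{\left(-12,-32 \right)}\right) = \left(1086 - 2113\right) \left(475 + \left(20 - -1296\right)\right) = - 1027 \left(475 + \left(20 + 1296\right)\right) = - 1027 \left(475 + 1316\right) = \left(-1027\right) 1791 = -1839357$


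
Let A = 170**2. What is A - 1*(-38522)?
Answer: 67422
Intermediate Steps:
A = 28900
A - 1*(-38522) = 28900 - 1*(-38522) = 28900 + 38522 = 67422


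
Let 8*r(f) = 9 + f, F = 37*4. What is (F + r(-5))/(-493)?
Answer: -297/986 ≈ -0.30122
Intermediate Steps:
F = 148
r(f) = 9/8 + f/8 (r(f) = (9 + f)/8 = 9/8 + f/8)
(F + r(-5))/(-493) = (148 + (9/8 + (⅛)*(-5)))/(-493) = -(148 + (9/8 - 5/8))/493 = -(148 + ½)/493 = -1/493*297/2 = -297/986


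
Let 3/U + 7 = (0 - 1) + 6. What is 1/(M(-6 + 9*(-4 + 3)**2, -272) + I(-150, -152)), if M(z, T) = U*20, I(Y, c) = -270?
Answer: -1/300 ≈ -0.0033333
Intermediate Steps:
U = -3/2 (U = 3/(-7 + ((0 - 1) + 6)) = 3/(-7 + (-1 + 6)) = 3/(-7 + 5) = 3/(-2) = 3*(-1/2) = -3/2 ≈ -1.5000)
M(z, T) = -30 (M(z, T) = -3/2*20 = -30)
1/(M(-6 + 9*(-4 + 3)**2, -272) + I(-150, -152)) = 1/(-30 - 270) = 1/(-300) = -1/300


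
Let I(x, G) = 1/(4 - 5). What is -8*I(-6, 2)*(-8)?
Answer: -64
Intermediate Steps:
I(x, G) = -1 (I(x, G) = 1/(-1) = -1)
-8*I(-6, 2)*(-8) = -8*(-1)*(-8) = 8*(-8) = -64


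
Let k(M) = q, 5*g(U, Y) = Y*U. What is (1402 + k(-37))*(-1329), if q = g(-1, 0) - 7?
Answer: -1853955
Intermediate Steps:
g(U, Y) = U*Y/5 (g(U, Y) = (Y*U)/5 = (U*Y)/5 = U*Y/5)
q = -7 (q = (⅕)*(-1)*0 - 7 = 0 - 7 = -7)
k(M) = -7
(1402 + k(-37))*(-1329) = (1402 - 7)*(-1329) = 1395*(-1329) = -1853955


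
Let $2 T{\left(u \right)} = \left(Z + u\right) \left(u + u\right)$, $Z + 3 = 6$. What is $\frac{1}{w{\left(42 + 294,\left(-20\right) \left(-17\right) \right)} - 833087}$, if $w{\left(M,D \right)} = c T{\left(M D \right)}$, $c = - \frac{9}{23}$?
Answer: $- \frac{23}{117479243881} \approx -1.9578 \cdot 10^{-10}$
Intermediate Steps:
$Z = 3$ ($Z = -3 + 6 = 3$)
$c = - \frac{9}{23}$ ($c = \left(-9\right) \frac{1}{23} = - \frac{9}{23} \approx -0.3913$)
$T{\left(u \right)} = u \left(3 + u\right)$ ($T{\left(u \right)} = \frac{\left(3 + u\right) \left(u + u\right)}{2} = \frac{\left(3 + u\right) 2 u}{2} = \frac{2 u \left(3 + u\right)}{2} = u \left(3 + u\right)$)
$w{\left(M,D \right)} = - \frac{9 D M \left(3 + D M\right)}{23}$ ($w{\left(M,D \right)} = - \frac{9 M D \left(3 + M D\right)}{23} = - \frac{9 D M \left(3 + D M\right)}{23}$)
$\frac{1}{w{\left(42 + 294,\left(-20\right) \left(-17\right) \right)} - 833087} = \frac{1}{- \frac{9 \left(\left(-20\right) \left(-17\right)\right) \left(42 + 294\right) \left(3 + \left(-20\right) \left(-17\right) \left(42 + 294\right)\right)}{23} - 833087} = \frac{1}{\left(- \frac{9}{23}\right) 340 \cdot 336 \left(3 + 340 \cdot 336\right) - 833087} = \frac{1}{\left(- \frac{9}{23}\right) 340 \cdot 336 \left(3 + 114240\right) - 833087} = \frac{1}{\left(- \frac{9}{23}\right) 340 \cdot 336 \cdot 114243 - 833087} = \frac{1}{- \frac{117460082880}{23} - 833087} = \frac{1}{- \frac{117479243881}{23}} = - \frac{23}{117479243881}$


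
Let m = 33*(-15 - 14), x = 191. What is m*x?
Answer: -182787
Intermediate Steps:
m = -957 (m = 33*(-29) = -957)
m*x = -957*191 = -182787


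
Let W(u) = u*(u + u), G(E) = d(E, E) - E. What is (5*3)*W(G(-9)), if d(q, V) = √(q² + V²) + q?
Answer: 4860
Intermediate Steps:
d(q, V) = q + √(V² + q²) (d(q, V) = √(V² + q²) + q = q + √(V² + q²))
G(E) = √2*√(E²) (G(E) = (E + √(E² + E²)) - E = (E + √(2*E²)) - E = (E + √2*√(E²)) - E = √2*√(E²))
W(u) = 2*u² (W(u) = u*(2*u) = 2*u²)
(5*3)*W(G(-9)) = (5*3)*(2*(√2*√((-9)²))²) = 15*(2*(√2*√81)²) = 15*(2*(√2*9)²) = 15*(2*(9*√2)²) = 15*(2*162) = 15*324 = 4860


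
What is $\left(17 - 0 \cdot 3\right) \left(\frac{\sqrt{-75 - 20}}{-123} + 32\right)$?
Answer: $544 - \frac{17 i \sqrt{95}}{123} \approx 544.0 - 1.3471 i$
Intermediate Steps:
$\left(17 - 0 \cdot 3\right) \left(\frac{\sqrt{-75 - 20}}{-123} + 32\right) = \left(17 - 0\right) \left(\sqrt{-95} \left(- \frac{1}{123}\right) + 32\right) = \left(17 + 0\right) \left(i \sqrt{95} \left(- \frac{1}{123}\right) + 32\right) = 17 \left(- \frac{i \sqrt{95}}{123} + 32\right) = 17 \left(32 - \frac{i \sqrt{95}}{123}\right) = 544 - \frac{17 i \sqrt{95}}{123}$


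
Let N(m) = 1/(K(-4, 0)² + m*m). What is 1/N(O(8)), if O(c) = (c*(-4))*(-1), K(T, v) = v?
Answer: 1024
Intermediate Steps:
O(c) = 4*c (O(c) = -4*c*(-1) = 4*c)
N(m) = m⁻² (N(m) = 1/(0² + m*m) = 1/(0 + m²) = 1/(m²) = m⁻²)
1/N(O(8)) = 1/((4*8)⁻²) = 1/(32⁻²) = 1/(1/1024) = 1024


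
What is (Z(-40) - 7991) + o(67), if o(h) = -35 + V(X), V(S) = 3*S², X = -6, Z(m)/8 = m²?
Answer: 4882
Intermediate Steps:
Z(m) = 8*m²
o(h) = 73 (o(h) = -35 + 3*(-6)² = -35 + 3*36 = -35 + 108 = 73)
(Z(-40) - 7991) + o(67) = (8*(-40)² - 7991) + 73 = (8*1600 - 7991) + 73 = (12800 - 7991) + 73 = 4809 + 73 = 4882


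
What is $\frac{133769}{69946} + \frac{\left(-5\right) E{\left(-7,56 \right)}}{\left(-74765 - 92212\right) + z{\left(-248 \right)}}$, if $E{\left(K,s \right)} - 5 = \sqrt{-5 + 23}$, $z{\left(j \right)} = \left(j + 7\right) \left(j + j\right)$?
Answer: $\frac{6347883779}{3318308186} + \frac{15 \sqrt{2}}{47441} \approx 1.9134$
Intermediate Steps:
$z{\left(j \right)} = 2 j \left(7 + j\right)$ ($z{\left(j \right)} = \left(7 + j\right) 2 j = 2 j \left(7 + j\right)$)
$E{\left(K,s \right)} = 5 + 3 \sqrt{2}$ ($E{\left(K,s \right)} = 5 + \sqrt{-5 + 23} = 5 + \sqrt{18} = 5 + 3 \sqrt{2}$)
$\frac{133769}{69946} + \frac{\left(-5\right) E{\left(-7,56 \right)}}{\left(-74765 - 92212\right) + z{\left(-248 \right)}} = \frac{133769}{69946} + \frac{\left(-5\right) \left(5 + 3 \sqrt{2}\right)}{\left(-74765 - 92212\right) + 2 \left(-248\right) \left(7 - 248\right)} = 133769 \cdot \frac{1}{69946} + \frac{-25 - 15 \sqrt{2}}{-166977 + 2 \left(-248\right) \left(-241\right)} = \frac{133769}{69946} + \frac{-25 - 15 \sqrt{2}}{-166977 + 119536} = \frac{133769}{69946} + \frac{-25 - 15 \sqrt{2}}{-47441} = \frac{133769}{69946} + \left(-25 - 15 \sqrt{2}\right) \left(- \frac{1}{47441}\right) = \frac{133769}{69946} + \left(\frac{25}{47441} + \frac{15 \sqrt{2}}{47441}\right) = \frac{6347883779}{3318308186} + \frac{15 \sqrt{2}}{47441}$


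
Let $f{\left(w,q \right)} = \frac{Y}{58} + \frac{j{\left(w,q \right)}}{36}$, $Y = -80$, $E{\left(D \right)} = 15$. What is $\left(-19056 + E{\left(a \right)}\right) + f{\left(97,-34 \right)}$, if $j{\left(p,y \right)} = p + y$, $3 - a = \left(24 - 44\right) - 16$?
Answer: $- \frac{2208713}{116} \approx -19041.0$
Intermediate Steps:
$a = 39$ ($a = 3 - \left(\left(24 - 44\right) - 16\right) = 3 - \left(-20 - 16\right) = 3 - -36 = 3 + 36 = 39$)
$f{\left(w,q \right)} = - \frac{40}{29} + \frac{q}{36} + \frac{w}{36}$ ($f{\left(w,q \right)} = - \frac{80}{58} + \frac{w + q}{36} = \left(-80\right) \frac{1}{58} + \left(q + w\right) \frac{1}{36} = - \frac{40}{29} + \left(\frac{q}{36} + \frac{w}{36}\right) = - \frac{40}{29} + \frac{q}{36} + \frac{w}{36}$)
$\left(-19056 + E{\left(a \right)}\right) + f{\left(97,-34 \right)} = \left(-19056 + 15\right) + \left(- \frac{40}{29} + \frac{1}{36} \left(-34\right) + \frac{1}{36} \cdot 97\right) = -19041 - - \frac{43}{116} = -19041 + \frac{43}{116} = - \frac{2208713}{116}$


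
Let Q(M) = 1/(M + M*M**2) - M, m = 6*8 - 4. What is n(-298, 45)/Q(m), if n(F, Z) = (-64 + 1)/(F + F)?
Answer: -9009/3750031 ≈ -0.0024024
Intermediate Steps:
n(F, Z) = -63/(2*F) (n(F, Z) = -63*1/(2*F) = -63/(2*F))
m = 44 (m = 48 - 4 = 44)
Q(M) = 1/(M + M**3) - M
n(-298, 45)/Q(m) = (-63/2/(-298))/(((1 - 1*44**2 - 1*44**4)/(44 + 44**3))) = (-63/2*(-1/298))/(((1 - 1*1936 - 1*3748096)/(44 + 85184))) = 63/(596*(((1 - 1936 - 3748096)/85228))) = 63/(596*(((1/85228)*(-3750031)))) = 63/(596*(-3750031/85228)) = (63/596)*(-85228/3750031) = -9009/3750031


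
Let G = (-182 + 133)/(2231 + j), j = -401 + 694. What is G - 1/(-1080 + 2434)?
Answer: -34435/1708748 ≈ -0.020152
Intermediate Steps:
j = 293
G = -49/2524 (G = (-182 + 133)/(2231 + 293) = -49/2524 ≈ -0.019414)
G - 1/(-1080 + 2434) = -49/2524 - 1/(-1080 + 2434) = -49/2524 - 1/1354 = -34435/1708748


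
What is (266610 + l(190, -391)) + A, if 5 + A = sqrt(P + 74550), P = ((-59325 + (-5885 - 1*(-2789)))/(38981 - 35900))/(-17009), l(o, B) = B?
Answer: 266214 + sqrt(22748151095412235051)/17468243 ≈ 2.6649e+5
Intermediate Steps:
P = 20807/17468243 (P = ((-59325 + (-5885 + 2789))/3081)*(-1/17009) = ((-59325 - 3096)*(1/3081))*(-1/17009) = -62421*1/3081*(-1/17009) = -20807/1027*(-1/17009) = 20807/17468243 ≈ 0.0011911)
A = -5 + sqrt(22748151095412235051)/17468243 (A = -5 + sqrt(20807/17468243 + 74550) = -5 + sqrt(1302257536457/17468243) = -5 + sqrt(22748151095412235051)/17468243 ≈ 268.04)
(266610 + l(190, -391)) + A = (266610 - 391) + (-5 + sqrt(22748151095412235051)/17468243) = 266219 + (-5 + sqrt(22748151095412235051)/17468243) = 266214 + sqrt(22748151095412235051)/17468243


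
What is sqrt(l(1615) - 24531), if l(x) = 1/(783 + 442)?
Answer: I*sqrt(30050474)/35 ≈ 156.62*I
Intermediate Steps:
l(x) = 1/1225
sqrt(l(1615) - 24531) = sqrt(1/1225 - 24531) = sqrt(-30050474/1225) = I*sqrt(30050474)/35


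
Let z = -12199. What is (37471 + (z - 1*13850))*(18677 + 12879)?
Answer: 360432632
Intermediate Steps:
(37471 + (z - 1*13850))*(18677 + 12879) = (37471 + (-12199 - 1*13850))*(18677 + 12879) = (37471 + (-12199 - 13850))*31556 = (37471 - 26049)*31556 = 11422*31556 = 360432632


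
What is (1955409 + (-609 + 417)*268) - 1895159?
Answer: 8794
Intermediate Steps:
(1955409 + (-609 + 417)*268) - 1895159 = (1955409 - 192*268) - 1895159 = (1955409 - 51456) - 1895159 = 1903953 - 1895159 = 8794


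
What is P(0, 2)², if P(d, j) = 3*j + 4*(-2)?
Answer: 4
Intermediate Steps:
P(d, j) = -8 + 3*j (P(d, j) = 3*j - 8 = -8 + 3*j)
P(0, 2)² = (-8 + 3*2)² = (-8 + 6)² = (-2)² = 4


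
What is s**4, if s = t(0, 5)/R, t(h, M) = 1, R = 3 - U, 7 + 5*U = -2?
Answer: 625/331776 ≈ 0.0018838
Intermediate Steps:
U = -9/5 (U = -7/5 + (1/5)*(-2) = -7/5 - 2/5 = -9/5 ≈ -1.8000)
R = 24/5 (R = 3 - 1*(-9/5) = 3 + 9/5 = 24/5 ≈ 4.8000)
s = 5/24 (s = 1/(24/5) = 1*(5/24) = 5/24 ≈ 0.20833)
s**4 = (5/24)**4 = 625/331776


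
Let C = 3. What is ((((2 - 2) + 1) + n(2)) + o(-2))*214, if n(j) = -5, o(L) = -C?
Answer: -1498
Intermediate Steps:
o(L) = -3 (o(L) = -1*3 = -3)
((((2 - 2) + 1) + n(2)) + o(-2))*214 = ((((2 - 2) + 1) - 5) - 3)*214 = (((0 + 1) - 5) - 3)*214 = ((1 - 5) - 3)*214 = (-4 - 3)*214 = -7*214 = -1498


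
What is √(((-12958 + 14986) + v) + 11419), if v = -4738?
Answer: √8709 ≈ 93.322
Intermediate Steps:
√(((-12958 + 14986) + v) + 11419) = √(((-12958 + 14986) - 4738) + 11419) = √((2028 - 4738) + 11419) = √(-2710 + 11419) = √8709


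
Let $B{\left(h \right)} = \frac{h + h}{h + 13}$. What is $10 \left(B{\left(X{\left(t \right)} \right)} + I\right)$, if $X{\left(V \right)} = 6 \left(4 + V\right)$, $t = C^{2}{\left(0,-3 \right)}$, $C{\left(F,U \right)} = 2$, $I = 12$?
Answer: $\frac{8280}{61} \approx 135.74$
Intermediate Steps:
$t = 4$ ($t = 2^{2} = 4$)
$X{\left(V \right)} = 24 + 6 V$
$B{\left(h \right)} = \frac{2 h}{13 + h}$
$10 \left(B{\left(X{\left(t \right)} \right)} + I\right) = 10 \left(\frac{2 \left(24 + 6 \cdot 4\right)}{13 + \left(24 + 6 \cdot 4\right)} + 12\right) = 10 \left(\frac{2 \left(24 + 24\right)}{13 + \left(24 + 24\right)} + 12\right) = 10 \left(2 \cdot 48 \frac{1}{13 + 48} + 12\right) = 10 \left(2 \cdot 48 \cdot \frac{1}{61} + 12\right) = 10 \left(\frac{96}{61} + 12\right) = 10 \cdot \frac{828}{61} = \frac{8280}{61}$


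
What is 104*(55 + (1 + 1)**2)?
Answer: 6136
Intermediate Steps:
104*(55 + (1 + 1)**2) = 104*(55 + 2**2) = 104*(55 + 4) = 104*59 = 6136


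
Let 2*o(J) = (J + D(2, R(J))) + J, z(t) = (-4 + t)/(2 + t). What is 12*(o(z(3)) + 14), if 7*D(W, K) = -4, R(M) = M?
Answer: 5676/35 ≈ 162.17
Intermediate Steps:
D(W, K) = -4/7 (D(W, K) = (⅐)*(-4) = -4/7)
z(t) = (-4 + t)/(2 + t)
o(J) = -2/7 + J (o(J) = ((J - 4/7) + J)/2 = ((-4/7 + J) + J)/2 = (-4/7 + 2*J)/2 = -2/7 + J)
12*(o(z(3)) + 14) = 12*((-2/7 + (-4 + 3)/(2 + 3)) + 14) = 12*((-2/7 - 1/5) + 14) = 12*((-2/7 + (⅕)*(-1)) + 14) = 12*((-2/7 - ⅕) + 14) = 12*(-17/35 + 14) = 12*(473/35) = 5676/35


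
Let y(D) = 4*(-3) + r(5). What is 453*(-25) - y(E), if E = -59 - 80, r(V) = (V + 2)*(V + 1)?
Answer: -11355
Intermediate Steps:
r(V) = (1 + V)*(2 + V) (r(V) = (2 + V)*(1 + V) = (1 + V)*(2 + V))
E = -139
y(D) = 30 (y(D) = 4*(-3) + (2 + 5² + 3*5) = -12 + (2 + 25 + 15) = -12 + 42 = 30)
453*(-25) - y(E) = 453*(-25) - 1*30 = -11325 - 30 = -11355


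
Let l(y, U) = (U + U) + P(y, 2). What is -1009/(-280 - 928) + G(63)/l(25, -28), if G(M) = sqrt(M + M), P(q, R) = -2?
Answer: 1009/1208 - 3*sqrt(14)/58 ≈ 0.64173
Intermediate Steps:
l(y, U) = -2 + 2*U (l(y, U) = (U + U) - 2 = 2*U - 2 = -2 + 2*U)
G(M) = sqrt(2)*sqrt(M) (G(M) = sqrt(2*M) = sqrt(2)*sqrt(M))
-1009/(-280 - 928) + G(63)/l(25, -28) = -1009/(-280 - 928) + (sqrt(2)*sqrt(63))/(-2 + 2*(-28)) = -1009/(-1208) + (sqrt(2)*(3*sqrt(7)))/(-2 - 56) = -1009*(-1/1208) + (3*sqrt(14))/(-58) = 1009/1208 + (3*sqrt(14))*(-1/58) = 1009/1208 - 3*sqrt(14)/58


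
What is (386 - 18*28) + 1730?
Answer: 1612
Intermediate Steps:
(386 - 18*28) + 1730 = (386 - 504) + 1730 = -118 + 1730 = 1612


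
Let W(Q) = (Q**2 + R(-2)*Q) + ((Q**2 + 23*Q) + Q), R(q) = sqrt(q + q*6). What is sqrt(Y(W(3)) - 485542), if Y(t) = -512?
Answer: 3*I*sqrt(54006) ≈ 697.18*I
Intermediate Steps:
R(q) = sqrt(7)*sqrt(q) (R(q) = sqrt(q + 6*q) = sqrt(7*q) = sqrt(7)*sqrt(q))
W(Q) = 2*Q**2 + 24*Q + I*Q*sqrt(14) (W(Q) = (Q**2 + (sqrt(7)*sqrt(-2))*Q) + ((Q**2 + 23*Q) + Q) = (Q**2 + (sqrt(7)*(I*sqrt(2)))*Q) + (Q**2 + 24*Q) = (Q**2 + (I*sqrt(14))*Q) + (Q**2 + 24*Q) = (Q**2 + I*Q*sqrt(14)) + (Q**2 + 24*Q) = 2*Q**2 + 24*Q + I*Q*sqrt(14))
sqrt(Y(W(3)) - 485542) = sqrt(-512 - 485542) = sqrt(-486054) = 3*I*sqrt(54006)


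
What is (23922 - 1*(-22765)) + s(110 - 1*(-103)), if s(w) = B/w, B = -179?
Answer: 9944152/213 ≈ 46686.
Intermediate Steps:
s(w) = -179/w
(23922 - 1*(-22765)) + s(110 - 1*(-103)) = (23922 - 1*(-22765)) - 179/(110 - 1*(-103)) = (23922 + 22765) - 179/(110 + 103) = 46687 - 179/213 = 9944152/213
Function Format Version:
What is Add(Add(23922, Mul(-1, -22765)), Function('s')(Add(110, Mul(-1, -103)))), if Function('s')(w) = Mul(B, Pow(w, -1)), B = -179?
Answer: Rational(9944152, 213) ≈ 46686.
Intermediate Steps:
Function('s')(w) = Mul(-179, Pow(w, -1))
Add(Add(23922, Mul(-1, -22765)), Function('s')(Add(110, Mul(-1, -103)))) = Add(Add(23922, Mul(-1, -22765)), Mul(-179, Pow(Add(110, Mul(-1, -103)), -1))) = Add(Add(23922, 22765), Mul(-179, Pow(Add(110, 103), -1))) = Add(46687, Mul(-179, Pow(213, -1))) = Add(46687, Mul(-179, Rational(1, 213))) = Add(46687, Rational(-179, 213)) = Rational(9944152, 213)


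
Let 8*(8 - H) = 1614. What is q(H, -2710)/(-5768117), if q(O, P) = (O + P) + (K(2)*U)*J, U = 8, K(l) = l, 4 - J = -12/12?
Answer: 11295/23072468 ≈ 0.00048954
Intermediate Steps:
J = 5 (J = 4 - (-12)/12 = 4 - 1*(-1) = 4 + 1 = 5)
H = -775/4 (H = 8 - 1/8*1614 = 8 - 807/4 = -775/4 ≈ -193.75)
q(O, P) = 80 + O + P (q(O, P) = (O + P) + (2*8)*5 = (O + P) + 16*5 = (O + P) + 80 = 80 + O + P)
q(H, -2710)/(-5768117) = (80 - 775/4 - 2710)/(-5768117) = -11295/4*(-1/5768117) = 11295/23072468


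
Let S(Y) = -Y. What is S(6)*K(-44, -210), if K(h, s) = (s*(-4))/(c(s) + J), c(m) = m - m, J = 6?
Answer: -840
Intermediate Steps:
c(m) = 0
K(h, s) = -2*s/3 (K(h, s) = (s*(-4))/(0 + 6) = -4*s/6 = -4*s*(⅙) = -2*s/3)
S(6)*K(-44, -210) = (-1*6)*(-⅔*(-210)) = -6*140 = -840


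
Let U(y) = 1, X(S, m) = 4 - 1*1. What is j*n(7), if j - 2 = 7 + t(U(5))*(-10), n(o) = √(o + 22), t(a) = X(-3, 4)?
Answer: -21*√29 ≈ -113.09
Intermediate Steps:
X(S, m) = 3 (X(S, m) = 4 - 1 = 3)
t(a) = 3
n(o) = √(22 + o)
j = -21 (j = 2 + (7 + 3*(-10)) = 2 + (7 - 30) = 2 - 23 = -21)
j*n(7) = -21*√(22 + 7) = -21*√29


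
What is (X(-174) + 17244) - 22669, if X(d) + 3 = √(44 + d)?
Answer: -5428 + I*√130 ≈ -5428.0 + 11.402*I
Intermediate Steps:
X(d) = -3 + √(44 + d)
(X(-174) + 17244) - 22669 = ((-3 + √(44 - 174)) + 17244) - 22669 = ((-3 + √(-130)) + 17244) - 22669 = ((-3 + I*√130) + 17244) - 22669 = (17241 + I*√130) - 22669 = -5428 + I*√130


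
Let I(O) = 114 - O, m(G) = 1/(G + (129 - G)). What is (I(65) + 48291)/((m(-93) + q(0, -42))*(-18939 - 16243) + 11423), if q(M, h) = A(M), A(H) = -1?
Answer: 6235860/5976863 ≈ 1.0433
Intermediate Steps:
q(M, h) = -1
m(G) = 1/129
(I(65) + 48291)/((m(-93) + q(0, -42))*(-18939 - 16243) + 11423) = ((114 - 1*65) + 48291)/((1/129 - 1)*(-18939 - 16243) + 11423) = ((114 - 65) + 48291)/(-128/129*(-35182) + 11423) = (49 + 48291)/(4503296/129 + 11423) = 48340/(5976863/129) = 48340*(129/5976863) = 6235860/5976863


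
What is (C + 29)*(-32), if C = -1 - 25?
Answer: -96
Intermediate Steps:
C = -26
(C + 29)*(-32) = (-26 + 29)*(-32) = 3*(-32) = -96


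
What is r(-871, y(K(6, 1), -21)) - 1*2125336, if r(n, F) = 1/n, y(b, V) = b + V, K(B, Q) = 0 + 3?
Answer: -1851167657/871 ≈ -2.1253e+6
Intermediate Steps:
K(B, Q) = 3
y(b, V) = V + b
r(-871, y(K(6, 1), -21)) - 1*2125336 = 1/(-871) - 1*2125336 = -1/871 - 2125336 = -1851167657/871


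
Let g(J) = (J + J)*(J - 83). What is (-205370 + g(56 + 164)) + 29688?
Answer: -115402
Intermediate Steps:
g(J) = 2*J*(-83 + J) (g(J) = (2*J)*(-83 + J) = 2*J*(-83 + J))
(-205370 + g(56 + 164)) + 29688 = (-205370 + 2*(56 + 164)*(-83 + (56 + 164))) + 29688 = (-205370 + 2*220*(-83 + 220)) + 29688 = (-205370 + 2*220*137) + 29688 = (-205370 + 60280) + 29688 = -145090 + 29688 = -115402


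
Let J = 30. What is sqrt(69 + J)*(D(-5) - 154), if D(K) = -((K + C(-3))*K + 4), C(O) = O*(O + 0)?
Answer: -414*sqrt(11) ≈ -1373.1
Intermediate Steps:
C(O) = O**2 (C(O) = O*O = O**2)
D(K) = -4 - K*(9 + K) (D(K) = -((K + (-3)**2)*K + 4) = -((K + 9)*K + 4) = -((9 + K)*K + 4) = -(K*(9 + K) + 4) = -(4 + K*(9 + K)) = -4 - K*(9 + K))
sqrt(69 + J)*(D(-5) - 154) = sqrt(69 + 30)*((-4 - 1*(-5)**2 - 9*(-5)) - 154) = sqrt(99)*((-4 - 1*25 + 45) - 154) = (3*sqrt(11))*((-4 - 25 + 45) - 154) = (3*sqrt(11))*(16 - 154) = (3*sqrt(11))*(-138) = -414*sqrt(11)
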